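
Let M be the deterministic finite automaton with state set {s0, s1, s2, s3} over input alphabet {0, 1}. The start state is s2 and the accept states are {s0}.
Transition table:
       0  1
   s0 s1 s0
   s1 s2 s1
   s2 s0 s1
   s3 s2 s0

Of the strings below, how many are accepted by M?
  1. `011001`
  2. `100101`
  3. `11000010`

0

`011001`: rejected
`100101`: rejected
`11000010`: rejected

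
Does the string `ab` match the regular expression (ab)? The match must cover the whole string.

yes

Split as a·b: a matches a and b matches b.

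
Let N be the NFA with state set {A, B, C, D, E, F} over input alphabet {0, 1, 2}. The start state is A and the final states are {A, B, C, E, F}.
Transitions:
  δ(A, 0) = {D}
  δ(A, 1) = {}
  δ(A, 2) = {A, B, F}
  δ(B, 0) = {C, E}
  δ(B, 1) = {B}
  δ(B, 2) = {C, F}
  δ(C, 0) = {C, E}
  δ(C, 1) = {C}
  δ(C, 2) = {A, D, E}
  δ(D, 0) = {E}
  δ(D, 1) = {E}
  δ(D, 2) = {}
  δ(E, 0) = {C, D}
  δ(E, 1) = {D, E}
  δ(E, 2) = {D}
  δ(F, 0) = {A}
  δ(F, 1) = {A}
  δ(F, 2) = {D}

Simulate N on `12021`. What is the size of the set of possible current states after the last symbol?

Start: {A}
read 1: {}
The reachable set is empty and stays empty for the remaining 4 symbols.
Final reachable set {} has 0 states.

0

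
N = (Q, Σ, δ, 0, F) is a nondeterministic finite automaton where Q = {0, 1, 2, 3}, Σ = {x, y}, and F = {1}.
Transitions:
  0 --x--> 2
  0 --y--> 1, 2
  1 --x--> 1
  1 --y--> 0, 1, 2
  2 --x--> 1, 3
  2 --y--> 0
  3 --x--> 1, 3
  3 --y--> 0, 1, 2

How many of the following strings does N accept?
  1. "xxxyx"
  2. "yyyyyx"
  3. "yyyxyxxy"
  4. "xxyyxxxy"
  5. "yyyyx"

5

"xxxyx": accepted
"yyyyyx": accepted
"yyyxyxxy": accepted
"xxyyxxxy": accepted
"yyyyx": accepted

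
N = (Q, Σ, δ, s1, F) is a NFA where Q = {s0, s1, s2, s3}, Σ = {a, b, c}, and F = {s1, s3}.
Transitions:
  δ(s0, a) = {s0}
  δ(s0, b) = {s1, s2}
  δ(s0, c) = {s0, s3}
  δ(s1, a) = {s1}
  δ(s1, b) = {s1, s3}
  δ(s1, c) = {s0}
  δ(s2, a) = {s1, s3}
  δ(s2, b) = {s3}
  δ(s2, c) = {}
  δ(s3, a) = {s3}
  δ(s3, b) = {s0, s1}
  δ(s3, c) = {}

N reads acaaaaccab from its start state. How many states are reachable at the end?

Start: {s1}
read a: {s1}
read c: {s0}
read a: {s0}
read a: {s0}
read a: {s0}
read a: {s0}
read c: {s0, s3}
read c: {s0, s3}
read a: {s0, s3}
read b: {s0, s1, s2}
Final reachable set {s0, s1, s2} has 3 states.

3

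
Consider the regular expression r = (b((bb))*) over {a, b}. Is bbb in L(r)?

Split as b·bb: b matches b and ((bb))* matches bb.

yes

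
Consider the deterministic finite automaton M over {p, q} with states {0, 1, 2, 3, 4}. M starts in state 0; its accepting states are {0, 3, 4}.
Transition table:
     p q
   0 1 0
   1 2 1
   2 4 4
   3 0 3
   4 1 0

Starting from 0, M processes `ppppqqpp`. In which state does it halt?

0 --p--> 1
1 --p--> 2
2 --p--> 4
4 --p--> 1
1 --q--> 1
1 --q--> 1
1 --p--> 2
2 --p--> 4

4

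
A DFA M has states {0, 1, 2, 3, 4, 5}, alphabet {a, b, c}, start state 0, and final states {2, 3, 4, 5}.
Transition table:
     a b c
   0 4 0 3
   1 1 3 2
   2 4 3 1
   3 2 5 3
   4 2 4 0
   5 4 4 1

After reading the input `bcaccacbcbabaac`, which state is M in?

0

0 --b--> 0
0 --c--> 3
3 --a--> 2
2 --c--> 1
1 --c--> 2
2 --a--> 4
4 --c--> 0
0 --b--> 0
0 --c--> 3
3 --b--> 5
5 --a--> 4
4 --b--> 4
4 --a--> 2
2 --a--> 4
4 --c--> 0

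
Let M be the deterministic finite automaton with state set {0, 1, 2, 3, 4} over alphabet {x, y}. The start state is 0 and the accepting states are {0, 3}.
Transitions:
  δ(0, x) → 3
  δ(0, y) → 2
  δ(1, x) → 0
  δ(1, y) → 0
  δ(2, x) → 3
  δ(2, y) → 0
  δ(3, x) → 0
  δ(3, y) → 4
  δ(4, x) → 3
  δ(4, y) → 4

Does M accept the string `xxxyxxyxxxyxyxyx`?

accepted

0 --x--> 3
3 --x--> 0
0 --x--> 3
3 --y--> 4
4 --x--> 3
3 --x--> 0
0 --y--> 2
2 --x--> 3
3 --x--> 0
0 --x--> 3
3 --y--> 4
4 --x--> 3
3 --y--> 4
4 --x--> 3
3 --y--> 4
4 --x--> 3
End in state 3, which is an accepting state.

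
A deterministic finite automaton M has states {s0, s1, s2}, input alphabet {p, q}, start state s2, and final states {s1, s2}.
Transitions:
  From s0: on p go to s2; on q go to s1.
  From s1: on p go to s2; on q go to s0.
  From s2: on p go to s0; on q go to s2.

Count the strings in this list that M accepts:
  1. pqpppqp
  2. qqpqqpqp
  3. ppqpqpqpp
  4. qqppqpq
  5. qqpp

pqpppqp: rejected
qqpqqpqp: rejected
ppqpqpqpp: accepted
qqppqpq: accepted
qqpp: accepted

3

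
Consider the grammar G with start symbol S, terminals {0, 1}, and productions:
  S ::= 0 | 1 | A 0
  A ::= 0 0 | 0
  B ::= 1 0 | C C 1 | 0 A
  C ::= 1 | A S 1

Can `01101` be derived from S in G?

no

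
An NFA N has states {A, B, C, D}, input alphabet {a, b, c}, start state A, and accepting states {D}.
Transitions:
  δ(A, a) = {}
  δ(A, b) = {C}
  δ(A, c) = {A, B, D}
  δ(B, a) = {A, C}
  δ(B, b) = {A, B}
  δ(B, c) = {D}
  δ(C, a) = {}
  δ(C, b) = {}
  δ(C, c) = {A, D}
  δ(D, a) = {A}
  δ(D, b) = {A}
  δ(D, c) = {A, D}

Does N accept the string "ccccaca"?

Start: {A}
read c: {A, B, D}
read c: {A, B, D}
read c: {A, B, D}
read c: {A, B, D}
read a: {A, C}
read c: {A, B, D}
read a: {A, C}
Reachable ∩ accepting = {} — empty.

rejected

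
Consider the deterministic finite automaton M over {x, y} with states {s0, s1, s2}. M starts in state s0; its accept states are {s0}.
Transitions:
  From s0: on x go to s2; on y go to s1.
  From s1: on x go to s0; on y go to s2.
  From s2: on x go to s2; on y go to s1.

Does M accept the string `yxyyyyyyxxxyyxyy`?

s0 --y--> s1
s1 --x--> s0
s0 --y--> s1
s1 --y--> s2
s2 --y--> s1
s1 --y--> s2
s2 --y--> s1
s1 --y--> s2
s2 --x--> s2
s2 --x--> s2
s2 --x--> s2
s2 --y--> s1
s1 --y--> s2
s2 --x--> s2
s2 --y--> s1
s1 --y--> s2
End in state s2, which is not an accepting state.

rejected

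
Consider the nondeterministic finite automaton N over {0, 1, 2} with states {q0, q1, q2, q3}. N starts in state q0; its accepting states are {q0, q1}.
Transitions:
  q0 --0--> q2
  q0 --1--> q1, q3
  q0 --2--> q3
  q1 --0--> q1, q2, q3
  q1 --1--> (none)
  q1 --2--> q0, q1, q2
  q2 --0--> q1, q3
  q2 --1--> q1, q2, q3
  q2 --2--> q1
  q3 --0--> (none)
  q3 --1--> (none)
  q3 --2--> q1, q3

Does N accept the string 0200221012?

Start: {q0}
read 0: {q2}
read 2: {q1}
read 0: {q1, q2, q3}
read 0: {q1, q2, q3}
read 2: {q0, q1, q2, q3}
read 2: {q0, q1, q2, q3}
read 1: {q1, q2, q3}
read 0: {q1, q2, q3}
read 1: {q1, q2, q3}
read 2: {q0, q1, q2, q3}
Reachable ∩ accepting = {q0, q1} — nonempty.

accepted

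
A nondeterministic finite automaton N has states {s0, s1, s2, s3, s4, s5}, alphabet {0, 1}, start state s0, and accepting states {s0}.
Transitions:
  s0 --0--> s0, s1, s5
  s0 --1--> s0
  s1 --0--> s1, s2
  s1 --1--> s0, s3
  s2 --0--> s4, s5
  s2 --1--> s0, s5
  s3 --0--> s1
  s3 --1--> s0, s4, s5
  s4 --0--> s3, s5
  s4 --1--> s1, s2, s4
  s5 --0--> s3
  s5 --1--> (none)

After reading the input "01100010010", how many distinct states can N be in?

Start: {s0}
read 0: {s0, s1, s5}
read 1: {s0, s3}
read 1: {s0, s4, s5}
read 0: {s0, s1, s3, s5}
read 0: {s0, s1, s2, s3, s5}
read 0: {s0, s1, s2, s3, s4, s5}
read 1: {s0, s1, s2, s3, s4, s5}
read 0: {s0, s1, s2, s3, s4, s5}
read 0: {s0, s1, s2, s3, s4, s5}
read 1: {s0, s1, s2, s3, s4, s5}
read 0: {s0, s1, s2, s3, s4, s5}
Final reachable set {s0, s1, s2, s3, s4, s5} has 6 states.

6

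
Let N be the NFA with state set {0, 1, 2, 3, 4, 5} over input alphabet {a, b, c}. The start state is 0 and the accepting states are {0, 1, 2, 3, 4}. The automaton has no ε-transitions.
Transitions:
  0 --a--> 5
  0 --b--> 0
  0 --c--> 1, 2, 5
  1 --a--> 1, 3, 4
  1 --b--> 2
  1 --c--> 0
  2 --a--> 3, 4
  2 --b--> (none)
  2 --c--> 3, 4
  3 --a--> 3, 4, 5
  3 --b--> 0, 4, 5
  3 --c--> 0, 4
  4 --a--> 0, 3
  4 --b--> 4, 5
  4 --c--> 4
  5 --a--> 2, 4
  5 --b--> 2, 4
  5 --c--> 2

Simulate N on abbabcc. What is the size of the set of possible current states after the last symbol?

Start: {0}
read a: {5}
read b: {2, 4}
read b: {4, 5}
read a: {0, 2, 3, 4}
read b: {0, 4, 5}
read c: {1, 2, 4, 5}
read c: {0, 2, 3, 4}
Final reachable set {0, 2, 3, 4} has 4 states.

4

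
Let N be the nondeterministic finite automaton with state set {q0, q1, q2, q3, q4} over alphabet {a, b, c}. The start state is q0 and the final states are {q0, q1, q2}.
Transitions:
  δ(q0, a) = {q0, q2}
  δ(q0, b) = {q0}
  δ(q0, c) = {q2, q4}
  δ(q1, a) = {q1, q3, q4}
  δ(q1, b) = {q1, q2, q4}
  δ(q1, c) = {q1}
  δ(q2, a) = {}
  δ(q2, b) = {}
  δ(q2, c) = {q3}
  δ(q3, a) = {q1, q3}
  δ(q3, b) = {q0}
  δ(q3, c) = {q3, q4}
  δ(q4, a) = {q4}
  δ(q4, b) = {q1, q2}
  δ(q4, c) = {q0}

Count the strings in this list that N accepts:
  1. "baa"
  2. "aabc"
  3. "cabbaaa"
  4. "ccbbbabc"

4

"baa": accepted
"aabc": accepted
"cabbaaa": accepted
"ccbbbabc": accepted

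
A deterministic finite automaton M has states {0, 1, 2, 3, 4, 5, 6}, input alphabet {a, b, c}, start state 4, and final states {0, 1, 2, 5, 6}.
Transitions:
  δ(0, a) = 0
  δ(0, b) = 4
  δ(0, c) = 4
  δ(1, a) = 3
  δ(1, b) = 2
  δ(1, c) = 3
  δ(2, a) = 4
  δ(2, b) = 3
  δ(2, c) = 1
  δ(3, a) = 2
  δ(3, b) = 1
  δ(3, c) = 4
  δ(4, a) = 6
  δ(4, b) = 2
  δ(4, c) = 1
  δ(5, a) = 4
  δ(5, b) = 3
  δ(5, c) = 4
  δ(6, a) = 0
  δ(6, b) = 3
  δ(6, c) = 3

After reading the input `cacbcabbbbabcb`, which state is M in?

4 --c--> 1
1 --a--> 3
3 --c--> 4
4 --b--> 2
2 --c--> 1
1 --a--> 3
3 --b--> 1
1 --b--> 2
2 --b--> 3
3 --b--> 1
1 --a--> 3
3 --b--> 1
1 --c--> 3
3 --b--> 1

1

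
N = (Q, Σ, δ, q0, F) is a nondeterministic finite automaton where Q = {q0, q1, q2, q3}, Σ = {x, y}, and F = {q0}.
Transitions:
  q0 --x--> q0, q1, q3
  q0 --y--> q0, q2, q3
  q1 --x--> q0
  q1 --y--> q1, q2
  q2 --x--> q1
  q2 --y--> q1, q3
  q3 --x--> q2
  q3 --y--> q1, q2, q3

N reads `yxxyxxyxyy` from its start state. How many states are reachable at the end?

4

Start: {q0}
read y: {q0, q2, q3}
read x: {q0, q1, q2, q3}
read x: {q0, q1, q2, q3}
read y: {q0, q1, q2, q3}
read x: {q0, q1, q2, q3}
read x: {q0, q1, q2, q3}
read y: {q0, q1, q2, q3}
read x: {q0, q1, q2, q3}
read y: {q0, q1, q2, q3}
read y: {q0, q1, q2, q3}
Final reachable set {q0, q1, q2, q3} has 4 states.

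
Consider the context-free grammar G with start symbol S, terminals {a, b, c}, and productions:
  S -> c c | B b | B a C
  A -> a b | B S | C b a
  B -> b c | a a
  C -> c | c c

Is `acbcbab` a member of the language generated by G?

no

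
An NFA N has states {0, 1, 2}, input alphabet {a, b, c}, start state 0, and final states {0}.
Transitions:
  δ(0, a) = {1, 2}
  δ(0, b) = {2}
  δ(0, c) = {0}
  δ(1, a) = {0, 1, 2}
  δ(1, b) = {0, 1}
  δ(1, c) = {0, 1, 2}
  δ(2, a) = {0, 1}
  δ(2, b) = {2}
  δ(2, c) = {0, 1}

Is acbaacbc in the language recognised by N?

Start: {0}
read a: {1, 2}
read c: {0, 1, 2}
read b: {0, 1, 2}
read a: {0, 1, 2}
read a: {0, 1, 2}
read c: {0, 1, 2}
read b: {0, 1, 2}
read c: {0, 1, 2}
Reachable ∩ accepting = {0} — nonempty.

accepted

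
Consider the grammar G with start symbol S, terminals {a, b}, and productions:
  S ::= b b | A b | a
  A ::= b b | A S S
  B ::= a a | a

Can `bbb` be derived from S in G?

yes

S ⇒ Ab ⇒ bbb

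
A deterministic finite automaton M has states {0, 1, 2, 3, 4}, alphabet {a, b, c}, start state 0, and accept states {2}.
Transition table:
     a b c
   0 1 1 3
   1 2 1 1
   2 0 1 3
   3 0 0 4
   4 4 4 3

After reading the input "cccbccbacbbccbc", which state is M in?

0 --c--> 3
3 --c--> 4
4 --c--> 3
3 --b--> 0
0 --c--> 3
3 --c--> 4
4 --b--> 4
4 --a--> 4
4 --c--> 3
3 --b--> 0
0 --b--> 1
1 --c--> 1
1 --c--> 1
1 --b--> 1
1 --c--> 1

1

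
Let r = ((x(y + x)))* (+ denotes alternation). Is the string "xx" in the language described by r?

Split into 1 piece xx; each matches (x(y+x)).

yes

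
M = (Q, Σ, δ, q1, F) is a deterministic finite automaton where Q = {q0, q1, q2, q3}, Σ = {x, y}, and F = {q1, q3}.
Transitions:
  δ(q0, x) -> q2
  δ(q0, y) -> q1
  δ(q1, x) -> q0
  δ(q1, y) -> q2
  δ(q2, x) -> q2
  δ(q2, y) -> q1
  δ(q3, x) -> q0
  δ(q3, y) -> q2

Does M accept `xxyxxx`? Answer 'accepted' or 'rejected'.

q1 --x--> q0
q0 --x--> q2
q2 --y--> q1
q1 --x--> q0
q0 --x--> q2
q2 --x--> q2
End in state q2, which is not an accepting state.

rejected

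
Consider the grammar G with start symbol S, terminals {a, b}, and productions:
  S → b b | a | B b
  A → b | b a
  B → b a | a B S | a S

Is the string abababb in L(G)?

S ⇒ Bb ⇒ aBSb ⇒ abaSb ⇒ abaBbb ⇒ abababb

yes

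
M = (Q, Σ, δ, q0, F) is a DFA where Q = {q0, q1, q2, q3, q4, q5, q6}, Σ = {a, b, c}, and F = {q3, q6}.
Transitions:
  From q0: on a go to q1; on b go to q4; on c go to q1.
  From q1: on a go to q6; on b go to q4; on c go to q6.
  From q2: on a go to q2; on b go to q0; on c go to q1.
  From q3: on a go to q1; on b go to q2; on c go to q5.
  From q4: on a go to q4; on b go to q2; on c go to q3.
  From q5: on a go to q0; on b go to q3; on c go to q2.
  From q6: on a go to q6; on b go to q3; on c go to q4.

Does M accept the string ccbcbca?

q0 --c--> q1
q1 --c--> q6
q6 --b--> q3
q3 --c--> q5
q5 --b--> q3
q3 --c--> q5
q5 --a--> q0
End in state q0, which is not an accepting state.

rejected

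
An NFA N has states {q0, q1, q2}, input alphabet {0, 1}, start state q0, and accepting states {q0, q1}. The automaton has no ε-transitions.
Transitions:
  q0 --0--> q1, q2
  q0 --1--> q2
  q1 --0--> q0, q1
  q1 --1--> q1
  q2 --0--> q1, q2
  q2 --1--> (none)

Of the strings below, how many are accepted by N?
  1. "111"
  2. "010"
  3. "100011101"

2

"111": rejected
"010": accepted
"100011101": accepted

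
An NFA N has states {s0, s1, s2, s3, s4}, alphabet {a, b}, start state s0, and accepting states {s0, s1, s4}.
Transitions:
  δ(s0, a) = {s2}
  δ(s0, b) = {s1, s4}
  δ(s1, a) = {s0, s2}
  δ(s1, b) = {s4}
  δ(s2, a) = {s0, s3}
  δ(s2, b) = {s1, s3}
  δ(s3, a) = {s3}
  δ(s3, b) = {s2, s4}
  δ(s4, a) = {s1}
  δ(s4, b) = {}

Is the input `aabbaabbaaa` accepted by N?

Start: {s0}
read a: {s2}
read a: {s0, s3}
read b: {s1, s2, s4}
read b: {s1, s3, s4}
read a: {s0, s1, s2, s3}
read a: {s0, s2, s3}
read b: {s1, s2, s3, s4}
read b: {s1, s2, s3, s4}
read a: {s0, s1, s2, s3}
read a: {s0, s2, s3}
read a: {s0, s2, s3}
Reachable ∩ accepting = {s0} — nonempty.

accepted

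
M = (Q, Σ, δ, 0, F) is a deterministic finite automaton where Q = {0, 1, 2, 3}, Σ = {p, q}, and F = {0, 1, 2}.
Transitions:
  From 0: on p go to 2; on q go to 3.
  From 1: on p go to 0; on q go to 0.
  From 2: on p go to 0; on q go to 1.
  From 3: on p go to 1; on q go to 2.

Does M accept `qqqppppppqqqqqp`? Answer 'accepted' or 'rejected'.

accepted

0 --q--> 3
3 --q--> 2
2 --q--> 1
1 --p--> 0
0 --p--> 2
2 --p--> 0
0 --p--> 2
2 --p--> 0
0 --p--> 2
2 --q--> 1
1 --q--> 0
0 --q--> 3
3 --q--> 2
2 --q--> 1
1 --p--> 0
End in state 0, which is an accepting state.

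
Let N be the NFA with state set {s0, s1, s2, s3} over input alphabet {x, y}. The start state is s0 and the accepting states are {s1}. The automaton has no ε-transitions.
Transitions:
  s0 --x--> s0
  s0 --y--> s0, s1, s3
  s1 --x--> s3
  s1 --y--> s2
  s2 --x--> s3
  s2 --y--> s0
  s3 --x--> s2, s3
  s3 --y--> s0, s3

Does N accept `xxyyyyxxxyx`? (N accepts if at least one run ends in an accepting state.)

Start: {s0}
read x: {s0}
read x: {s0}
read y: {s0, s1, s3}
read y: {s0, s1, s2, s3}
read y: {s0, s1, s2, s3}
read y: {s0, s1, s2, s3}
read x: {s0, s2, s3}
read x: {s0, s2, s3}
read x: {s0, s2, s3}
read y: {s0, s1, s3}
read x: {s0, s2, s3}
Reachable ∩ accepting = {} — empty.

rejected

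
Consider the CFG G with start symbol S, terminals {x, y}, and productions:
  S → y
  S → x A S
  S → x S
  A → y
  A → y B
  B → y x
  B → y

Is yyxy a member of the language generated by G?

no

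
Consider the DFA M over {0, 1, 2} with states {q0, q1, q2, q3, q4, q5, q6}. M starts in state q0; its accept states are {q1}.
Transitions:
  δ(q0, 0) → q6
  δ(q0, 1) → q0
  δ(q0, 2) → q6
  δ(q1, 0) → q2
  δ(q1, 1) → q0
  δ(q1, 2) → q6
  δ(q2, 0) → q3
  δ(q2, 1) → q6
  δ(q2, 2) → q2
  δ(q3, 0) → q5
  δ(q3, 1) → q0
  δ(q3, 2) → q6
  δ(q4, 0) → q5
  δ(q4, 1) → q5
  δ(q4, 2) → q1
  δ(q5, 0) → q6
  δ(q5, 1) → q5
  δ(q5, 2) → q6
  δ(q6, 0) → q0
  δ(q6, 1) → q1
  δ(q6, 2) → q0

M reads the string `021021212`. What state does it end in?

q6

q0 --0--> q6
q6 --2--> q0
q0 --1--> q0
q0 --0--> q6
q6 --2--> q0
q0 --1--> q0
q0 --2--> q6
q6 --1--> q1
q1 --2--> q6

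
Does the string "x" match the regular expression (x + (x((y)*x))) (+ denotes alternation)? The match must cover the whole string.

The left alternative x matches x.

yes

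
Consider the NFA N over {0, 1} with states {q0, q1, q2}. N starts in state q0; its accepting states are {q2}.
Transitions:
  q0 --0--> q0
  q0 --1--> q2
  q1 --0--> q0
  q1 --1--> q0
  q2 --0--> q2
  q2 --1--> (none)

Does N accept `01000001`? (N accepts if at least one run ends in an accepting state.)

rejected

Start: {q0}
read 0: {q0}
read 1: {q2}
read 0: {q2}
read 0: {q2}
read 0: {q2}
read 0: {q2}
read 0: {q2}
read 1: {}
Reachable ∩ accepting = {} — empty.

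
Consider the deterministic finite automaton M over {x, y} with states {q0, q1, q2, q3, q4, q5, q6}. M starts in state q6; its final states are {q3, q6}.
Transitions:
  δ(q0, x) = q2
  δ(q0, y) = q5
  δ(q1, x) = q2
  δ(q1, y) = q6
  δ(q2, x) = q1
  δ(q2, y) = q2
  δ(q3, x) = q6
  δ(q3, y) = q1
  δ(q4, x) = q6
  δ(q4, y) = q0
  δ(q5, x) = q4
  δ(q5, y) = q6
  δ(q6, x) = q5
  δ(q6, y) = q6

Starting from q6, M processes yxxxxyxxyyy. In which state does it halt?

q6 --y--> q6
q6 --x--> q5
q5 --x--> q4
q4 --x--> q6
q6 --x--> q5
q5 --y--> q6
q6 --x--> q5
q5 --x--> q4
q4 --y--> q0
q0 --y--> q5
q5 --y--> q6

q6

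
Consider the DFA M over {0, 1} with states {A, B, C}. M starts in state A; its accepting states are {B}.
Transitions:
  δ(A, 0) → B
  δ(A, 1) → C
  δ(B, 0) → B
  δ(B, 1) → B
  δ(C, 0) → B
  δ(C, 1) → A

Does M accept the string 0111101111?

accepted

A --0--> B
B --1--> B
B --1--> B
B --1--> B
B --1--> B
B --0--> B
B --1--> B
B --1--> B
B --1--> B
B --1--> B
End in state B, which is an accepting state.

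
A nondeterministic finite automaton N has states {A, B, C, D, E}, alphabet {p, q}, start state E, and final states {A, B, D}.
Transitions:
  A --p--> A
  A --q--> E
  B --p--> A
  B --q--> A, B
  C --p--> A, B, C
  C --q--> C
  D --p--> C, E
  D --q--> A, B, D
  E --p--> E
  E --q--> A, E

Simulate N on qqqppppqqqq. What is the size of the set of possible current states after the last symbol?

Start: {E}
read q: {A, E}
read q: {A, E}
read q: {A, E}
read p: {A, E}
read p: {A, E}
read p: {A, E}
read p: {A, E}
read q: {A, E}
read q: {A, E}
read q: {A, E}
read q: {A, E}
Final reachable set {A, E} has 2 states.

2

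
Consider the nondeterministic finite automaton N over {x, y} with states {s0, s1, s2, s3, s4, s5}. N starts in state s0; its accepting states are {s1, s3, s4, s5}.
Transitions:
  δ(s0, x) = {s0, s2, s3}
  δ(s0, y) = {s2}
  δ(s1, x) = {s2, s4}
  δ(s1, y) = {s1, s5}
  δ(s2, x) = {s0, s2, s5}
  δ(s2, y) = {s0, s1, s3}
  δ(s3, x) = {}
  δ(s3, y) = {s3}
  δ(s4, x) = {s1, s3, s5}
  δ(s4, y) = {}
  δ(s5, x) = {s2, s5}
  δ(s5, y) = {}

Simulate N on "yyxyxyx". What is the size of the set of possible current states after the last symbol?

Start: {s0}
read y: {s2}
read y: {s0, s1, s3}
read x: {s0, s2, s3, s4}
read y: {s0, s1, s2, s3}
read x: {s0, s2, s3, s4, s5}
read y: {s0, s1, s2, s3}
read x: {s0, s2, s3, s4, s5}
Final reachable set {s0, s2, s3, s4, s5} has 5 states.

5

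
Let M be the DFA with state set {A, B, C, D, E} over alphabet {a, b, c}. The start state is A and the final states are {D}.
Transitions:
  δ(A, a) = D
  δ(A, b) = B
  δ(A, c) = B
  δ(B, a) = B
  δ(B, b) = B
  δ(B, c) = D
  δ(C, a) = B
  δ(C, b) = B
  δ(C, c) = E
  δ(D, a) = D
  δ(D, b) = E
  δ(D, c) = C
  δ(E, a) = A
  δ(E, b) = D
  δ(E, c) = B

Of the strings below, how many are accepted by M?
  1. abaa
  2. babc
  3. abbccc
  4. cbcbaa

3

abaa: accepted
babc: accepted
abbccc: rejected
cbcbaa: accepted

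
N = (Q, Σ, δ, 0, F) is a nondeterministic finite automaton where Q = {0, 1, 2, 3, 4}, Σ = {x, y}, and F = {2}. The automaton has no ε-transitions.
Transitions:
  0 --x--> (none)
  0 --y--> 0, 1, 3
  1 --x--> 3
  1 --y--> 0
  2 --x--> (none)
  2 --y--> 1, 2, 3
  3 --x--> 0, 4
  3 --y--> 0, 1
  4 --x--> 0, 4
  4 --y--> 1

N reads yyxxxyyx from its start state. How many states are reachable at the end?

3

Start: {0}
read y: {0, 1, 3}
read y: {0, 1, 3}
read x: {0, 3, 4}
read x: {0, 4}
read x: {0, 4}
read y: {0, 1, 3}
read y: {0, 1, 3}
read x: {0, 3, 4}
Final reachable set {0, 3, 4} has 3 states.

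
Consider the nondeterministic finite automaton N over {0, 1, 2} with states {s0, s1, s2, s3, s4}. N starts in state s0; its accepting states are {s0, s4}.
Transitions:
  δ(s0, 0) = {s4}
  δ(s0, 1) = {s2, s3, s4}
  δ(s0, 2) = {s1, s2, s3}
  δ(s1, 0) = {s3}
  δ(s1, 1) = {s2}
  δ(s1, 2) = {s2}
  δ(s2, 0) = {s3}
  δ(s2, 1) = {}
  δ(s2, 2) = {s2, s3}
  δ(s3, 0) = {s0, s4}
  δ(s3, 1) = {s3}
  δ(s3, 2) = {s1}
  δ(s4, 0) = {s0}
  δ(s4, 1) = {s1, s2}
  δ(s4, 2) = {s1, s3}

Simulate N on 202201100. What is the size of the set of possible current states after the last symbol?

Start: {s0}
read 2: {s1, s2, s3}
read 0: {s0, s3, s4}
read 2: {s1, s2, s3}
read 2: {s1, s2, s3}
read 0: {s0, s3, s4}
read 1: {s1, s2, s3, s4}
read 1: {s1, s2, s3}
read 0: {s0, s3, s4}
read 0: {s0, s4}
Final reachable set {s0, s4} has 2 states.

2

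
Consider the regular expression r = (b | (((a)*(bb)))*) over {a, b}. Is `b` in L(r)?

The left alternative b matches b.

yes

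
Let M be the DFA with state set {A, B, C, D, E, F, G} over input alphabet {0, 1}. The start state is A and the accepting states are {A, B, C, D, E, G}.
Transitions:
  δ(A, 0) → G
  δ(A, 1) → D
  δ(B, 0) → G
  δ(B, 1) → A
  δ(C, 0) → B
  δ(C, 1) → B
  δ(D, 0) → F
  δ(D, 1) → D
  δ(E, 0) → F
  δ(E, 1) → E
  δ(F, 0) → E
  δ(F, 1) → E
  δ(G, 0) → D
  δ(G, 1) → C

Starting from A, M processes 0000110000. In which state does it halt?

A --0--> G
G --0--> D
D --0--> F
F --0--> E
E --1--> E
E --1--> E
E --0--> F
F --0--> E
E --0--> F
F --0--> E

E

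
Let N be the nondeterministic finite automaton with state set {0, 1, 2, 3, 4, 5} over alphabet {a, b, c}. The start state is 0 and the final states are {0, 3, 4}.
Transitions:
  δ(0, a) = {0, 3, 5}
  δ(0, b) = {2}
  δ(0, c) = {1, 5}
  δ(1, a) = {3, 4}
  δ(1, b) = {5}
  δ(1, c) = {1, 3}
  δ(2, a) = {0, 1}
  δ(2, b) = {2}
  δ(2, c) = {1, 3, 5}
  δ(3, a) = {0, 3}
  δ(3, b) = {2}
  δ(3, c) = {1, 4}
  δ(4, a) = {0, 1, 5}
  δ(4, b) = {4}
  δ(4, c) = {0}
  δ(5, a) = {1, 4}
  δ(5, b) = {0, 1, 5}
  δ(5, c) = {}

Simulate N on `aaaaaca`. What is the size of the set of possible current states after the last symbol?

Start: {0}
read a: {0, 3, 5}
read a: {0, 1, 3, 4, 5}
read a: {0, 1, 3, 4, 5}
read a: {0, 1, 3, 4, 5}
read a: {0, 1, 3, 4, 5}
read c: {0, 1, 3, 4, 5}
read a: {0, 1, 3, 4, 5}
Final reachable set {0, 1, 3, 4, 5} has 5 states.

5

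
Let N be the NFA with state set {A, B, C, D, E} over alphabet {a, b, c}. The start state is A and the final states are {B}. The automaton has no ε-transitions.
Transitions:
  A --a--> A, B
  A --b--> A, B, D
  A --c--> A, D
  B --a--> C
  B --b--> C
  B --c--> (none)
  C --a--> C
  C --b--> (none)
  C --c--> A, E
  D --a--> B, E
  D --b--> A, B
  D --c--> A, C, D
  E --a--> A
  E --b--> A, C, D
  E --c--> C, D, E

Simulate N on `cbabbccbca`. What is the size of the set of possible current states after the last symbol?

Start: {A}
read c: {A, D}
read b: {A, B, D}
read a: {A, B, C, E}
read b: {A, B, C, D}
read b: {A, B, C, D}
read c: {A, C, D, E}
read c: {A, C, D, E}
read b: {A, B, C, D}
read c: {A, C, D, E}
read a: {A, B, C, E}
Final reachable set {A, B, C, E} has 4 states.

4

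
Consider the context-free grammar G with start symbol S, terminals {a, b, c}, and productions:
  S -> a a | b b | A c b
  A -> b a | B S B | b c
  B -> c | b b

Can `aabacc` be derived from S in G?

no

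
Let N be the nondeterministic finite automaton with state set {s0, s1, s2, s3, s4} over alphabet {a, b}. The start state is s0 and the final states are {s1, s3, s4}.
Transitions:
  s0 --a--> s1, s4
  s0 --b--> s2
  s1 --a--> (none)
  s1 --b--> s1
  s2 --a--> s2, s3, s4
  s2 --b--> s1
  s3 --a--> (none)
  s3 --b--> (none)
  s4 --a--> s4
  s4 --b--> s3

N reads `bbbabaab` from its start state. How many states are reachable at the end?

0

Start: {s0}
read b: {s2}
read b: {s1}
read b: {s1}
read a: {}
The reachable set is empty and stays empty for the remaining 4 symbols.
Final reachable set {} has 0 states.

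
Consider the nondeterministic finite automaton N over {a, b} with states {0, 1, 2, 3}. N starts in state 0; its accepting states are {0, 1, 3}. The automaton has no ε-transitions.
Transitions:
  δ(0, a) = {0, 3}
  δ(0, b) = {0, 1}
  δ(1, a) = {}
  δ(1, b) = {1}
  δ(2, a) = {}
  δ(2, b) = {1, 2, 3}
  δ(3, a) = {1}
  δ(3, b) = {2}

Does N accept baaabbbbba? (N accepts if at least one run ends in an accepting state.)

Start: {0}
read b: {0, 1}
read a: {0, 3}
read a: {0, 1, 3}
read a: {0, 1, 3}
read b: {0, 1, 2}
read b: {0, 1, 2, 3}
read b: {0, 1, 2, 3}
read b: {0, 1, 2, 3}
read b: {0, 1, 2, 3}
read a: {0, 1, 3}
Reachable ∩ accepting = {0, 1, 3} — nonempty.

accepted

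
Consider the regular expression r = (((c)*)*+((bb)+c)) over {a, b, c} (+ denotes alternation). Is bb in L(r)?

The right alternative ((bb)+c) matches bb.

yes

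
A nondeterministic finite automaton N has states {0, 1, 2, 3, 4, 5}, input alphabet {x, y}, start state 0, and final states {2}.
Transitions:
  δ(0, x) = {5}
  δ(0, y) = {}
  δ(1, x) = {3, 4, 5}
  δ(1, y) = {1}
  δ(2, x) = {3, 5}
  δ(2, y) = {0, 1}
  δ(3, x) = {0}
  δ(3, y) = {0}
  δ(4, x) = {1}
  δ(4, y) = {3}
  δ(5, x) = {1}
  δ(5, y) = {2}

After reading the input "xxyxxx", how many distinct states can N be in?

Start: {0}
read x: {5}
read x: {1}
read y: {1}
read x: {3, 4, 5}
read x: {0, 1}
read x: {3, 4, 5}
Final reachable set {3, 4, 5} has 3 states.

3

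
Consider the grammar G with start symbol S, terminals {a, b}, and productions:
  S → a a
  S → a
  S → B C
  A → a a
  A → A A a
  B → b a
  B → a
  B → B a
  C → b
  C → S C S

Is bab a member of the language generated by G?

S ⇒ BC ⇒ baC ⇒ bab

yes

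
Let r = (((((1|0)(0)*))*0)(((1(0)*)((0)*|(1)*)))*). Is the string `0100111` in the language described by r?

Split as 0·100111: ((((1|0)(0)*))*0) matches 0 and (((1(0)*)((0)*|(1)*)))* matches 100111.

yes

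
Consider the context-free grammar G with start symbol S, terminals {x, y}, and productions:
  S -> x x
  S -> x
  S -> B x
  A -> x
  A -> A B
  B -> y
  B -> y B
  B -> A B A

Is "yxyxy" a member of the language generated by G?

no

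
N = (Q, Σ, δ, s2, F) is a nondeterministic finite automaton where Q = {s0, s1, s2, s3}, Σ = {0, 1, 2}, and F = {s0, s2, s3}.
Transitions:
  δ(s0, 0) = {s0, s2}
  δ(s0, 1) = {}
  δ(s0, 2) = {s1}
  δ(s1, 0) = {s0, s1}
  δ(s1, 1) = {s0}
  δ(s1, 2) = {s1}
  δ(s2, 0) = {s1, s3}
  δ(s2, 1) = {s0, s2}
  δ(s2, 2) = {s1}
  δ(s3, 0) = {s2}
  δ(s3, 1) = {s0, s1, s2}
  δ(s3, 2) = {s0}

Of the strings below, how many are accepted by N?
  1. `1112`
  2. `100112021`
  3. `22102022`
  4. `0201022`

`1112`: rejected
`100112021`: accepted
`22102022`: rejected
`0201022`: rejected

1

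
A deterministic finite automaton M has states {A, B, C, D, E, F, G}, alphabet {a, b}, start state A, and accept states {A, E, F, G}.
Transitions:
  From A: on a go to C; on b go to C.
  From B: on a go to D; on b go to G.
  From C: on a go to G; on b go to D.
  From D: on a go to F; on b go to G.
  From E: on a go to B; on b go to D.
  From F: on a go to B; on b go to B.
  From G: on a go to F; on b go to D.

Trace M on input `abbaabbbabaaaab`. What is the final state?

A --a--> C
C --b--> D
D --b--> G
G --a--> F
F --a--> B
B --b--> G
G --b--> D
D --b--> G
G --a--> F
F --b--> B
B --a--> D
D --a--> F
F --a--> B
B --a--> D
D --b--> G

G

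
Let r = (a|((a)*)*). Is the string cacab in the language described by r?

Neither a nor ((a)*)* matches cacab.

no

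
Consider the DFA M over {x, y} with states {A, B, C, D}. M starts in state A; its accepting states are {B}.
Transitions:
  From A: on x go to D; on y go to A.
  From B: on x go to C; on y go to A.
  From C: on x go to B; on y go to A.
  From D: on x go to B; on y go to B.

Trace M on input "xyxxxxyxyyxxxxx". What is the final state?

A --x--> D
D --y--> B
B --x--> C
C --x--> B
B --x--> C
C --x--> B
B --y--> A
A --x--> D
D --y--> B
B --y--> A
A --x--> D
D --x--> B
B --x--> C
C --x--> B
B --x--> C

C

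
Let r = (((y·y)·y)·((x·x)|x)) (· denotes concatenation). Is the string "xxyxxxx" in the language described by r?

no

No split of xxyxxxx into u·v has ((y·y)·y) matching u and ((x·x)|x) matching v.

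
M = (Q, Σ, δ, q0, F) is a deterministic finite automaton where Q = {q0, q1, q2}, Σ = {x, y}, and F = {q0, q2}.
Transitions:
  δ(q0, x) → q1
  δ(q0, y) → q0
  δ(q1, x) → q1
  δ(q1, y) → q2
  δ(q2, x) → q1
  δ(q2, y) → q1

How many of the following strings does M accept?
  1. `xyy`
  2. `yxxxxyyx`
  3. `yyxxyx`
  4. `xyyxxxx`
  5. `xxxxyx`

`xyy`: rejected
`yxxxxyyx`: rejected
`yyxxyx`: rejected
`xyyxxxx`: rejected
`xxxxyx`: rejected

0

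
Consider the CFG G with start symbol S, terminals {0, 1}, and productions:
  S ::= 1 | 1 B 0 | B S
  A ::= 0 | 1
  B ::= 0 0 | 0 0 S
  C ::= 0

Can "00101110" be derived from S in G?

no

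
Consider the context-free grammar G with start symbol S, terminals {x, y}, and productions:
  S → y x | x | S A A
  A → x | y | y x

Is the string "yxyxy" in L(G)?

S ⇒ SAA ⇒ yxAA ⇒ yxyxA ⇒ yxyxy

yes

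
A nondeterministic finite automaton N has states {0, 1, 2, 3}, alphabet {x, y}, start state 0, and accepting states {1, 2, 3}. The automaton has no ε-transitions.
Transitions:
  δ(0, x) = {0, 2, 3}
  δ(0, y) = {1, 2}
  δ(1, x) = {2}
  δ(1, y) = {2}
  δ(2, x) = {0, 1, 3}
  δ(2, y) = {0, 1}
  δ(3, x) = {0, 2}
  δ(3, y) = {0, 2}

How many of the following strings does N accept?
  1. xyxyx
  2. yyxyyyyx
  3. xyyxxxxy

3

xyxyx: accepted
yyxyyyyx: accepted
xyyxxxxy: accepted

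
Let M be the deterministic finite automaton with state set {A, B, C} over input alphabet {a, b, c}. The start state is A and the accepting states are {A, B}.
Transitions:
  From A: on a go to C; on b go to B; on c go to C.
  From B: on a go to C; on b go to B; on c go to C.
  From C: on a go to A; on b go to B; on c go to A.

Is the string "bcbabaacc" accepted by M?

A --b--> B
B --c--> C
C --b--> B
B --a--> C
C --b--> B
B --a--> C
C --a--> A
A --c--> C
C --c--> A
End in state A, which is an accepting state.

accepted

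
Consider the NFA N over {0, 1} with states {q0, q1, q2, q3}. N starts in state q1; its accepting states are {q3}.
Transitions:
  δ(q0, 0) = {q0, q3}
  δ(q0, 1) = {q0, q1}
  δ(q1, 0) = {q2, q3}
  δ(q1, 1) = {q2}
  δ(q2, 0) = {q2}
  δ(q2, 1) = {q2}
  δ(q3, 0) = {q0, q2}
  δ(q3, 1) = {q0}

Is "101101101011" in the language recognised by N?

rejected

Start: {q1}
read 1: {q2}
read 0: {q2}
read 1: {q2}
read 1: {q2}
read 0: {q2}
read 1: {q2}
read 1: {q2}
read 0: {q2}
read 1: {q2}
read 0: {q2}
read 1: {q2}
read 1: {q2}
Reachable ∩ accepting = {} — empty.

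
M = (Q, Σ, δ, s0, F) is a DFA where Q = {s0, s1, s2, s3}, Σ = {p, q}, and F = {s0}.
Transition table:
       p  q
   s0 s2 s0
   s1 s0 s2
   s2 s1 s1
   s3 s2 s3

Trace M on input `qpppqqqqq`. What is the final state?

s0 --q--> s0
s0 --p--> s2
s2 --p--> s1
s1 --p--> s0
s0 --q--> s0
s0 --q--> s0
s0 --q--> s0
s0 --q--> s0
s0 --q--> s0

s0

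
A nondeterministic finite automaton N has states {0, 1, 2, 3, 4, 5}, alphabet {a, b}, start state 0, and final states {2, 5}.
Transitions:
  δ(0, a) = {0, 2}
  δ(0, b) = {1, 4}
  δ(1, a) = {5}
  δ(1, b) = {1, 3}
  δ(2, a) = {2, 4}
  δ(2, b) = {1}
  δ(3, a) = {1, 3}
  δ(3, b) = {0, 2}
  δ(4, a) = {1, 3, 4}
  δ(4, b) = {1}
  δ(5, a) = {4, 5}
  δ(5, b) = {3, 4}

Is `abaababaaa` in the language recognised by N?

Start: {0}
read a: {0, 2}
read b: {1, 4}
read a: {1, 3, 4, 5}
read a: {1, 3, 4, 5}
read b: {0, 1, 2, 3, 4}
read a: {0, 1, 2, 3, 4, 5}
read b: {0, 1, 2, 3, 4}
read a: {0, 1, 2, 3, 4, 5}
read a: {0, 1, 2, 3, 4, 5}
read a: {0, 1, 2, 3, 4, 5}
Reachable ∩ accepting = {2, 5} — nonempty.

accepted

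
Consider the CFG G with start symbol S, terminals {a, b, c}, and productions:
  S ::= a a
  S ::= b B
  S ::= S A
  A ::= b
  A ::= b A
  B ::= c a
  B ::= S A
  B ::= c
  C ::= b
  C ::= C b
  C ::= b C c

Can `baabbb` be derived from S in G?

yes

S ⇒ bB ⇒ bSA ⇒ bSAA ⇒ baaAA ⇒ baabA ⇒ baabbA ⇒ baabbb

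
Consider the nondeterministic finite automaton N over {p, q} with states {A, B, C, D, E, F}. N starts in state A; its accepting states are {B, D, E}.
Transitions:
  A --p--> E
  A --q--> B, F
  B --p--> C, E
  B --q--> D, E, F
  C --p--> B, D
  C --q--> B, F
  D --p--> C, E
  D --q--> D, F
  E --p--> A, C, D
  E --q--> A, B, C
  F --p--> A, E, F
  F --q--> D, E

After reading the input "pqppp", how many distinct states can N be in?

5

Start: {A}
read p: {E}
read q: {A, B, C}
read p: {B, C, D, E}
read p: {A, B, C, D, E}
read p: {A, B, C, D, E}
Final reachable set {A, B, C, D, E} has 5 states.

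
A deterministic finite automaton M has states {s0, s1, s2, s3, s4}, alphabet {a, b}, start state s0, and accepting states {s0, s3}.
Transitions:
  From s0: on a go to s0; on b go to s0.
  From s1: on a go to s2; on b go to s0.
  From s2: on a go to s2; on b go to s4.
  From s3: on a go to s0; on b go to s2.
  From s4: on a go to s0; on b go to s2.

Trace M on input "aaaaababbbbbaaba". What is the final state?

s0

s0 --a--> s0
s0 --a--> s0
s0 --a--> s0
s0 --a--> s0
s0 --a--> s0
s0 --b--> s0
s0 --a--> s0
s0 --b--> s0
s0 --b--> s0
s0 --b--> s0
s0 --b--> s0
s0 --b--> s0
s0 --a--> s0
s0 --a--> s0
s0 --b--> s0
s0 --a--> s0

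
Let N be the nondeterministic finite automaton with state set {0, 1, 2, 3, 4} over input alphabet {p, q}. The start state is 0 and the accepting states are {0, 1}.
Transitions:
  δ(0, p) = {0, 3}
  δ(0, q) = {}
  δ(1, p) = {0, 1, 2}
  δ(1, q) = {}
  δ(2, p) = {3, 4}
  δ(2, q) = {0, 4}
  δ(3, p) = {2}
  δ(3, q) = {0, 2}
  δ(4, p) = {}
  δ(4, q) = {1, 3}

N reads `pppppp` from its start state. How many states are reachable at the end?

4

Start: {0}
read p: {0, 3}
read p: {0, 2, 3}
read p: {0, 2, 3, 4}
read p: {0, 2, 3, 4}
read p: {0, 2, 3, 4}
read p: {0, 2, 3, 4}
Final reachable set {0, 2, 3, 4} has 4 states.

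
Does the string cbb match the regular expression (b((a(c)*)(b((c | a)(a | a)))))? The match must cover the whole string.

No split of cbb into u·v has b matching u and ((a(c)*)(b((c|a)(a|a)))) matching v.

no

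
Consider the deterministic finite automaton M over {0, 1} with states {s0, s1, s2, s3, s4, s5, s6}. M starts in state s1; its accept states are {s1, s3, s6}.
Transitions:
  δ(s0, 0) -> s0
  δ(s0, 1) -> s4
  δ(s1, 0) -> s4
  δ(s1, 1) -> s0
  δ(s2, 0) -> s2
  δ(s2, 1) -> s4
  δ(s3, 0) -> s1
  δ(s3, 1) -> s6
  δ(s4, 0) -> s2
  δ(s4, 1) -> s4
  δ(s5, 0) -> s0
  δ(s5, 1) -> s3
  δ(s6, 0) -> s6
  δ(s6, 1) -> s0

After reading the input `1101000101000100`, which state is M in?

s1 --1--> s0
s0 --1--> s4
s4 --0--> s2
s2 --1--> s4
s4 --0--> s2
s2 --0--> s2
s2 --0--> s2
s2 --1--> s4
s4 --0--> s2
s2 --1--> s4
s4 --0--> s2
s2 --0--> s2
s2 --0--> s2
s2 --1--> s4
s4 --0--> s2
s2 --0--> s2

s2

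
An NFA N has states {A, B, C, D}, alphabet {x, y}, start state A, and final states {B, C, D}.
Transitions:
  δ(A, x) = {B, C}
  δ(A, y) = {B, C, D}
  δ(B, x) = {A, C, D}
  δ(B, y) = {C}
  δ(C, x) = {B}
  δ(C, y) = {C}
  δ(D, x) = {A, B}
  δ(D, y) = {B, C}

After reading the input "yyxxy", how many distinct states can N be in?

3

Start: {A}
read y: {B, C, D}
read y: {B, C}
read x: {A, B, C, D}
read x: {A, B, C, D}
read y: {B, C, D}
Final reachable set {B, C, D} has 3 states.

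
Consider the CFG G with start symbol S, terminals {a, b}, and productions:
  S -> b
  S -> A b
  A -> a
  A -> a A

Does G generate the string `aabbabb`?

no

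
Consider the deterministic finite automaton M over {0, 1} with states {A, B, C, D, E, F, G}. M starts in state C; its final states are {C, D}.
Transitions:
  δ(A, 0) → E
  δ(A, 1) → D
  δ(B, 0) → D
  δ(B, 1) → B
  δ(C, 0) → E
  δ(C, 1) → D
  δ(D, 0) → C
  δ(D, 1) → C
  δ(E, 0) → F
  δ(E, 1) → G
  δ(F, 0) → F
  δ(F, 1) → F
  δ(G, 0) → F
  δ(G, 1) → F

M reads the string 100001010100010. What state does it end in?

C --1--> D
D --0--> C
C --0--> E
E --0--> F
F --0--> F
F --1--> F
F --0--> F
F --1--> F
F --0--> F
F --1--> F
F --0--> F
F --0--> F
F --0--> F
F --1--> F
F --0--> F

F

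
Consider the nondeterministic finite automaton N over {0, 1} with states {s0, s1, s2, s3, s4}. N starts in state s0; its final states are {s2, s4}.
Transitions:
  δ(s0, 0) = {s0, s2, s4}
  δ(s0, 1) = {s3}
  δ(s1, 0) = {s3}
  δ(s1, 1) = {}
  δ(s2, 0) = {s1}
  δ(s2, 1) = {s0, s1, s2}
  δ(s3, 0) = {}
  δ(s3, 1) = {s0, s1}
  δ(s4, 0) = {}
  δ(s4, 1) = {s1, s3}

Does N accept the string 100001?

rejected

Start: {s0}
read 1: {s3}
read 0: {}
The reachable set is empty and stays empty for the remaining 4 symbols.
Reachable ∩ accepting = {} — empty.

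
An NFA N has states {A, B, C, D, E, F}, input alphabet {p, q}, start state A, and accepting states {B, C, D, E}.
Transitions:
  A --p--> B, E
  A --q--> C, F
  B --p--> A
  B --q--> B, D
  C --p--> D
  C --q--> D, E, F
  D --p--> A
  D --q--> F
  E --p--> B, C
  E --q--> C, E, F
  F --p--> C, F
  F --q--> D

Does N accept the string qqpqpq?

accepted

Start: {A}
read q: {C, F}
read q: {D, E, F}
read p: {A, B, C, F}
read q: {B, C, D, E, F}
read p: {A, B, C, D, F}
read q: {B, C, D, E, F}
Reachable ∩ accepting = {B, C, D, E} — nonempty.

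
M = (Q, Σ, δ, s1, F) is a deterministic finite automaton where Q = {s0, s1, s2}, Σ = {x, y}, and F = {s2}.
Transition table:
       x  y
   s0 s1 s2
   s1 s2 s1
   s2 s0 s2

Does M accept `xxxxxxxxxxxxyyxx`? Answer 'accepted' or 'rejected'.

rejected

s1 --x--> s2
s2 --x--> s0
s0 --x--> s1
s1 --x--> s2
s2 --x--> s0
s0 --x--> s1
s1 --x--> s2
s2 --x--> s0
s0 --x--> s1
s1 --x--> s2
s2 --x--> s0
s0 --x--> s1
s1 --y--> s1
s1 --y--> s1
s1 --x--> s2
s2 --x--> s0
End in state s0, which is not an accepting state.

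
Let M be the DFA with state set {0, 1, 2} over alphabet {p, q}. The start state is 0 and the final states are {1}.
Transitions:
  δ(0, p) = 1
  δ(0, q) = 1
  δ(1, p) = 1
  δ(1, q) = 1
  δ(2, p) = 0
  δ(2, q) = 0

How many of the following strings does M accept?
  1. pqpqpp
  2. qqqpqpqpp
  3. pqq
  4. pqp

4

pqpqpp: accepted
qqqpqpqpp: accepted
pqq: accepted
pqp: accepted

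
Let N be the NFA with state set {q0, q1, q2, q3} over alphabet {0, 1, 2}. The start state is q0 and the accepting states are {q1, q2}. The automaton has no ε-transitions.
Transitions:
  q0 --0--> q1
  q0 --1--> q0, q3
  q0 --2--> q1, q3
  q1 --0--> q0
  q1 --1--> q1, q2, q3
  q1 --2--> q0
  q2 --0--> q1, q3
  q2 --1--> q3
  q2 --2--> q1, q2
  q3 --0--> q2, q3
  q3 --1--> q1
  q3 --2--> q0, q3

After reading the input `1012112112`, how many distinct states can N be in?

Start: {q0}
read 1: {q0, q3}
read 0: {q1, q2, q3}
read 1: {q1, q2, q3}
read 2: {q0, q1, q2, q3}
read 1: {q0, q1, q2, q3}
read 1: {q0, q1, q2, q3}
read 2: {q0, q1, q2, q3}
read 1: {q0, q1, q2, q3}
read 1: {q0, q1, q2, q3}
read 2: {q0, q1, q2, q3}
Final reachable set {q0, q1, q2, q3} has 4 states.

4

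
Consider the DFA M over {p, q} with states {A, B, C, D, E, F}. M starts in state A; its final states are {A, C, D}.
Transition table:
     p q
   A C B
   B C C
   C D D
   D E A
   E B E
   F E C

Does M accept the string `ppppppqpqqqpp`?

accepted

A --p--> C
C --p--> D
D --p--> E
E --p--> B
B --p--> C
C --p--> D
D --q--> A
A --p--> C
C --q--> D
D --q--> A
A --q--> B
B --p--> C
C --p--> D
End in state D, which is an accepting state.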